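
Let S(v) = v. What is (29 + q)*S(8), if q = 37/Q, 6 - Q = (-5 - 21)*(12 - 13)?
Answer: 1086/5 ≈ 217.20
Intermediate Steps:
Q = -20 (Q = 6 - (-5 - 21)*(12 - 13) = 6 - (-26)*(-1) = 6 - 1*26 = 6 - 26 = -20)
q = -37/20 (q = 37/(-20) = 37*(-1/20) = -37/20 ≈ -1.8500)
(29 + q)*S(8) = (29 - 37/20)*8 = (543/20)*8 = 1086/5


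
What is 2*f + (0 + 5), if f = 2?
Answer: 9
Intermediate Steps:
2*f + (0 + 5) = 2*2 + (0 + 5) = 4 + 5 = 9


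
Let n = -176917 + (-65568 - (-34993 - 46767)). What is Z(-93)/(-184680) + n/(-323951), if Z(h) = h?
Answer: 9904273481/19942423560 ≈ 0.49664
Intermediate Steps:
n = -160725 (n = -176917 + (-65568 - 1*(-81760)) = -176917 + (-65568 + 81760) = -176917 + 16192 = -160725)
Z(-93)/(-184680) + n/(-323951) = -93/(-184680) - 160725/(-323951) = -93*(-1/184680) - 160725*(-1/323951) = 31/61560 + 160725/323951 = 9904273481/19942423560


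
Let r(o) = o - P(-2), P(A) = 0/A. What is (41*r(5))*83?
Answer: 17015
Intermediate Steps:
P(A) = 0
r(o) = o (r(o) = o - 1*0 = o + 0 = o)
(41*r(5))*83 = (41*5)*83 = 205*83 = 17015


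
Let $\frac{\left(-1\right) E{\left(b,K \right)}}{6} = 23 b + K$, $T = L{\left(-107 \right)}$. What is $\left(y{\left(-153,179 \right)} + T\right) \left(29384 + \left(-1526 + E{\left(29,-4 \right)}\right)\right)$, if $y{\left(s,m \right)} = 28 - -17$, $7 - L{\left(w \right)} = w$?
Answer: $3796920$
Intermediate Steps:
$L{\left(w \right)} = 7 - w$
$T = 114$ ($T = 7 - -107 = 7 + 107 = 114$)
$E{\left(b,K \right)} = - 138 b - 6 K$ ($E{\left(b,K \right)} = - 6 \left(23 b + K\right) = - 6 \left(K + 23 b\right) = - 138 b - 6 K$)
$y{\left(s,m \right)} = 45$ ($y{\left(s,m \right)} = 28 + 17 = 45$)
$\left(y{\left(-153,179 \right)} + T\right) \left(29384 + \left(-1526 + E{\left(29,-4 \right)}\right)\right) = \left(45 + 114\right) \left(29384 - 5504\right) = 159 \left(29384 + \left(-1526 + \left(-4002 + 24\right)\right)\right) = 159 \left(29384 - 5504\right) = 159 \cdot 23880 = 3796920$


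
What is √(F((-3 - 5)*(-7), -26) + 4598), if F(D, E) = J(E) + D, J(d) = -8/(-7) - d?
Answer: 128*√14/7 ≈ 68.419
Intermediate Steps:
J(d) = 8/7 - d (J(d) = -8*(-⅐) - d = 8/7 - d)
F(D, E) = 8/7 + D - E (F(D, E) = (8/7 - E) + D = 8/7 + D - E)
√(F((-3 - 5)*(-7), -26) + 4598) = √((8/7 + (-3 - 5)*(-7) - 1*(-26)) + 4598) = √((8/7 - 8*(-7) + 26) + 4598) = √((8/7 + 56 + 26) + 4598) = √(582/7 + 4598) = √(32768/7) = 128*√14/7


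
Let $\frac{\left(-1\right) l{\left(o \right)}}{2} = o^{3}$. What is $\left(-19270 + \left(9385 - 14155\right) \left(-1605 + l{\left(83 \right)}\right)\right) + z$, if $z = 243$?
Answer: $5462484803$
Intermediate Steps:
$l{\left(o \right)} = - 2 o^{3}$
$\left(-19270 + \left(9385 - 14155\right) \left(-1605 + l{\left(83 \right)}\right)\right) + z = \left(-19270 + \left(9385 - 14155\right) \left(-1605 - 2 \cdot 83^{3}\right)\right) + 243 = \left(-19270 - 4770 \left(-1605 - 1143574\right)\right) + 243 = \left(-19270 - -5462503830\right) + 243 = \left(-19270 + 5462503830\right) + 243 = 5462484560 + 243 = 5462484803$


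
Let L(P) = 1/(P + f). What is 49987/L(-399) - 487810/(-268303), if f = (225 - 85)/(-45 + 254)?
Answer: -1116534176288021/56075327 ≈ -1.9911e+7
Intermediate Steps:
f = 140/209 ≈ 0.66986
L(P) = 1/(140/209 + P) (L(P) = 1/(P + 140/209) = 1/(140/209 + P))
49987/L(-399) - 487810/(-268303) = 49987/((209/(140 + 209*(-399)))) - 487810/(-268303) = 49987/((209/(140 - 83391))) - 487810*(-1/268303) = 49987/((209/(-83251))) + 487810/268303 = 49987/((209*(-1/83251))) + 487810/268303 = 49987/(-209/83251) + 487810/268303 = 49987*(-83251/209) + 487810/268303 = -4161467737/209 + 487810/268303 = -1116534176288021/56075327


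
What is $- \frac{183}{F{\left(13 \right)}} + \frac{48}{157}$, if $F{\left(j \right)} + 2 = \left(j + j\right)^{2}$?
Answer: $\frac{3621}{105818} \approx 0.034219$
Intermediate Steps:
$F{\left(j \right)} = -2 + 4 j^{2}$ ($F{\left(j \right)} = -2 + \left(j + j\right)^{2} = -2 + \left(2 j\right)^{2} = -2 + 4 j^{2}$)
$- \frac{183}{F{\left(13 \right)}} + \frac{48}{157} = - \frac{183}{-2 + 4 \cdot 13^{2}} + \frac{48}{157} = - \frac{183}{-2 + 4 \cdot 169} + 48 \cdot \frac{1}{157} = - \frac{183}{-2 + 676} + \frac{48}{157} = - \frac{183}{674} + \frac{48}{157} = \frac{3621}{105818}$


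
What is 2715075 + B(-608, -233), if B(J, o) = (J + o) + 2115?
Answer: 2716349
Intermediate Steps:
B(J, o) = 2115 + J + o
2715075 + B(-608, -233) = 2715075 + (2115 - 608 - 233) = 2715075 + 1274 = 2716349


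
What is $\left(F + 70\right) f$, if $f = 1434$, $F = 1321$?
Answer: $1994694$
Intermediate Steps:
$\left(F + 70\right) f = \left(1321 + 70\right) 1434 = 1391 \cdot 1434 = 1994694$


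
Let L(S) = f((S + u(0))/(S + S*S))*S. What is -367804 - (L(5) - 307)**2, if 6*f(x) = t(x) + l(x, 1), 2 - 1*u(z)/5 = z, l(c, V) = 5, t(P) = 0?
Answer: -16542433/36 ≈ -4.5951e+5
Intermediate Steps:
u(z) = 10 - 5*z
f(x) = 5/6 (f(x) = (0 + 5)/6 = (1/6)*5 = 5/6)
L(S) = 5*S/6
-367804 - (L(5) - 307)**2 = -367804 - ((5/6)*5 - 307)**2 = -367804 - (25/6 - 307)**2 = -367804 - (-1817/6)**2 = -367804 - 1*3301489/36 = -367804 - 3301489/36 = -16542433/36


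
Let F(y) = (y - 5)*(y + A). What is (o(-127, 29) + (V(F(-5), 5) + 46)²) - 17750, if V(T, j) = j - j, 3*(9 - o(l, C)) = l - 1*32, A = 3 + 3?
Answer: -15572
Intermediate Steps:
A = 6
o(l, C) = 59/3 - l/3 (o(l, C) = 9 - (l - 1*32)/3 = 9 - (l - 32)/3 = 9 - (-32 + l)/3 = 9 + (32/3 - l/3) = 59/3 - l/3)
F(y) = (-5 + y)*(6 + y) (F(y) = (y - 5)*(y + 6) = (-5 + y)*(6 + y))
V(T, j) = 0
(o(-127, 29) + (V(F(-5), 5) + 46)²) - 17750 = ((59/3 - ⅓*(-127)) + (0 + 46)²) - 17750 = ((59/3 + 127/3) + 46²) - 17750 = (62 + 2116) - 17750 = 2178 - 17750 = -15572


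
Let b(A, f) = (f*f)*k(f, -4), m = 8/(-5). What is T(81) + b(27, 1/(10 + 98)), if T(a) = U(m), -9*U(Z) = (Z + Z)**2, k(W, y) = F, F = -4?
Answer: -82969/72900 ≈ -1.1381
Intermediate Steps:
m = -8/5 (m = 8*(-1/5) = -8/5 ≈ -1.6000)
k(W, y) = -4
U(Z) = -4*Z**2/9 (U(Z) = -(Z + Z)**2/9 = -4*Z**2/9)
b(A, f) = -4*f**2 (b(A, f) = (f*f)*(-4) = f**2*(-4) = -4*f**2)
T(a) = -256/225 (T(a) = -4*(-8/5)**2/9 = -4/9*64/25 = -256/225)
T(81) + b(27, 1/(10 + 98)) = -256/225 - 4/(10 + 98)**2 = -256/225 - 4*(1/108)**2 = -256/225 - 4*1/11664 = -256/225 - 1/2916 = -82969/72900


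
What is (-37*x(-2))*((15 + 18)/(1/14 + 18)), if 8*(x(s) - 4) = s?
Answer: -11655/46 ≈ -253.37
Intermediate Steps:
x(s) = 4 + s/8
(-37*x(-2))*((15 + 18)/(1/14 + 18)) = (-37*(4 + (1/8)*(-2)))*((15 + 18)/(1/14 + 18)) = (-37*(4 - 1/4))*(33/(1/14 + 18)) = (-37*15/4)*(33/(253/14)) = -18315*14/(4*253) = -555/4*42/23 = -11655/46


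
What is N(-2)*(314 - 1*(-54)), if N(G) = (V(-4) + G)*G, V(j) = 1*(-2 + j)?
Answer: 5888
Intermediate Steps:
V(j) = -2 + j
N(G) = G*(-6 + G) (N(G) = ((-2 - 4) + G)*G = (-6 + G)*G = G*(-6 + G))
N(-2)*(314 - 1*(-54)) = (-2*(-6 - 2))*(314 - 1*(-54)) = (-2*(-8))*(314 + 54) = 16*368 = 5888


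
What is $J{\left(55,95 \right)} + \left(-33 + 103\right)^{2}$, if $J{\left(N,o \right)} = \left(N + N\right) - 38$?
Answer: $4972$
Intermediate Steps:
$J{\left(N,o \right)} = -38 + 2 N$ ($J{\left(N,o \right)} = 2 N - 38 = -38 + 2 N$)
$J{\left(55,95 \right)} + \left(-33 + 103\right)^{2} = \left(-38 + 2 \cdot 55\right) + \left(-33 + 103\right)^{2} = \left(-38 + 110\right) + 70^{2} = 72 + 4900 = 4972$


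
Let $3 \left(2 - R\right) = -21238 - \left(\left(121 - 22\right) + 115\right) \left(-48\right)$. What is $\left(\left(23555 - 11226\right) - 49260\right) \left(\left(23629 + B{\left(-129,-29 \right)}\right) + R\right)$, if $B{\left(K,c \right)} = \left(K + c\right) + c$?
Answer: $- \frac{3002416438}{3} \approx -1.0008 \cdot 10^{9}$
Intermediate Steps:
$R = \frac{10972}{3}$ ($R = 2 - \frac{-21238 - \left(\left(121 - 22\right) + 115\right) \left(-48\right)}{3} = 2 - \frac{-21238 - \left(99 + 115\right) \left(-48\right)}{3} = 2 - \frac{-21238 - 214 \left(-48\right)}{3} = 2 - \frac{-21238 - -10272}{3} = 2 - \frac{-21238 + 10272}{3} = 2 - - \frac{10966}{3} = 2 + \frac{10966}{3} = \frac{10972}{3} \approx 3657.3$)
$B{\left(K,c \right)} = K + 2 c$
$\left(\left(23555 - 11226\right) - 49260\right) \left(\left(23629 + B{\left(-129,-29 \right)}\right) + R\right) = \left(\left(23555 - 11226\right) - 49260\right) \left(\left(23629 + \left(-129 + 2 \left(-29\right)\right)\right) + \frac{10972}{3}\right) = \left(12329 - 49260\right) \left(\left(23629 - 187\right) + \frac{10972}{3}\right) = - 36931 \left(\left(23629 - 187\right) + \frac{10972}{3}\right) = - 36931 \left(23442 + \frac{10972}{3}\right) = \left(-36931\right) \frac{81298}{3} = - \frac{3002416438}{3}$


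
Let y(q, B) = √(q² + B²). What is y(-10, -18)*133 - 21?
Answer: -21 + 266*√106 ≈ 2717.6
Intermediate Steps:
y(q, B) = √(B² + q²)
y(-10, -18)*133 - 21 = √((-18)² + (-10)²)*133 - 21 = √(324 + 100)*133 - 21 = √424*133 - 21 = (2*√106)*133 - 21 = 266*√106 - 21 = -21 + 266*√106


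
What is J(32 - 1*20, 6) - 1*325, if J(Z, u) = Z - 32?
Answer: -345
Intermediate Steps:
J(Z, u) = -32 + Z
J(32 - 1*20, 6) - 1*325 = (-32 + (32 - 1*20)) - 1*325 = (-32 + (32 - 20)) - 325 = (-32 + 12) - 325 = -20 - 325 = -345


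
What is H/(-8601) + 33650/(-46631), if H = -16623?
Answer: 161907821/133691077 ≈ 1.2111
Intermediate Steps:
H/(-8601) + 33650/(-46631) = -16623/(-8601) + 33650/(-46631) = -16623*(-1/8601) + 33650*(-1/46631) = 5541/2867 - 33650/46631 = 161907821/133691077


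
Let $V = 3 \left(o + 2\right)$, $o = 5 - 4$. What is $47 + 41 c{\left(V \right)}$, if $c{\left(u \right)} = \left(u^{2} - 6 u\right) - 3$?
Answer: $1031$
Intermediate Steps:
$o = 1$
$V = 9$ ($V = 3 \left(1 + 2\right) = 3 \cdot 3 = 9$)
$c{\left(u \right)} = -3 + u^{2} - 6 u$
$47 + 41 c{\left(V \right)} = 47 + 41 \left(-3 + 9^{2} - 54\right) = 47 + 41 \left(-3 + 81 - 54\right) = 47 + 41 \cdot 24 = 47 + 984 = 1031$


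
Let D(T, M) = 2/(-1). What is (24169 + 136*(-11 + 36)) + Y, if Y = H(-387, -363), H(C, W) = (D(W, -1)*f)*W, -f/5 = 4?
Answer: 13049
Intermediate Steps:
D(T, M) = -2 (D(T, M) = 2*(-1) = -2)
f = -20 (f = -5*4 = -20)
H(C, W) = 40*W (H(C, W) = (-2*(-20))*W = 40*W)
Y = -14520 (Y = 40*(-363) = -14520)
(24169 + 136*(-11 + 36)) + Y = (24169 + 136*(-11 + 36)) - 14520 = (24169 + 136*25) - 14520 = (24169 + 3400) - 14520 = 27569 - 14520 = 13049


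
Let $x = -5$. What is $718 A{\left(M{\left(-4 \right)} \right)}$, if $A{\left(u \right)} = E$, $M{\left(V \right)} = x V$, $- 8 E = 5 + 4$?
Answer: $- \frac{3231}{4} \approx -807.75$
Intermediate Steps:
$E = - \frac{9}{8}$ ($E = - \frac{5 + 4}{8} = \left(- \frac{1}{8}\right) 9 = - \frac{9}{8} \approx -1.125$)
$M{\left(V \right)} = - 5 V$
$A{\left(u \right)} = - \frac{9}{8}$
$718 A{\left(M{\left(-4 \right)} \right)} = 718 \left(- \frac{9}{8}\right) = - \frac{3231}{4}$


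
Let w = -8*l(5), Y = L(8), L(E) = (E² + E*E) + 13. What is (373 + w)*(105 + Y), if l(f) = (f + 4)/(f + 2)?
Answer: 624594/7 ≈ 89228.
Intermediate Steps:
L(E) = 13 + 2*E² (L(E) = (E² + E²) + 13 = 2*E² + 13 = 13 + 2*E²)
Y = 141 (Y = 13 + 2*8² = 13 + 2*64 = 13 + 128 = 141)
l(f) = (4 + f)/(2 + f)
w = -72/7 (w = -8*(4 + 5)/(2 + 5) = -8*9/7 = -72/7 ≈ -10.286)
(373 + w)*(105 + Y) = (373 - 72/7)*(105 + 141) = (2539/7)*246 = 624594/7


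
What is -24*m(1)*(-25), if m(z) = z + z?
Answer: 1200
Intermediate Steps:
m(z) = 2*z
-24*m(1)*(-25) = -48*(-25) = 1200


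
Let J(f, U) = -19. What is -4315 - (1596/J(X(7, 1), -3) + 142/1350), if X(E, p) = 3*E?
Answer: -2855996/675 ≈ -4231.1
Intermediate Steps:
-4315 - (1596/J(X(7, 1), -3) + 142/1350) = -4315 - (1596/(-19) + 142/1350) = -4315 - (1596*(-1/19) + 142*(1/1350)) = -4315 - (-84 + 71/675) = -4315 - 1*(-56629/675) = -4315 + 56629/675 = -2855996/675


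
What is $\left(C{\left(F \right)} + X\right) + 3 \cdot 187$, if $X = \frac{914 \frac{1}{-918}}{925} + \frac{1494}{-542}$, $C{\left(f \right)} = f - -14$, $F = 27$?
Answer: $\frac{68948733278}{115059825} \approx 599.24$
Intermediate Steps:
$C{\left(f \right)} = 14 + f$ ($C{\left(f \right)} = f + 14 = 14 + f$)
$X = - \frac{317281372}{115059825}$ ($X = 914 \left(- \frac{1}{918}\right) \frac{1}{925} + 1494 \left(- \frac{1}{542}\right) = \left(- \frac{457}{459}\right) \frac{1}{925} - \frac{747}{271} = - \frac{457}{424575} - \frac{747}{271} = - \frac{317281372}{115059825} \approx -2.7575$)
$\left(C{\left(F \right)} + X\right) + 3 \cdot 187 = \left(\left(14 + 27\right) - \frac{317281372}{115059825}\right) + 3 \cdot 187 = \left(41 - \frac{317281372}{115059825}\right) + 561 = \frac{4400171453}{115059825} + 561 = \frac{68948733278}{115059825}$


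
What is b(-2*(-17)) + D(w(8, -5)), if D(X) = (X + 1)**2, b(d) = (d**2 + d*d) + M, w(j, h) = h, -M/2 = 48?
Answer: 2232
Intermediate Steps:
M = -96 (M = -2*48 = -96)
b(d) = -96 + 2*d**2 (b(d) = (d**2 + d*d) - 96 = (d**2 + d**2) - 96 = 2*d**2 - 96 = -96 + 2*d**2)
D(X) = (1 + X)**2
b(-2*(-17)) + D(w(8, -5)) = (-96 + 2*(-2*(-17))**2) + (1 - 5)**2 = (-96 + 2*34**2) + (-4)**2 = (-96 + 2*1156) + 16 = (-96 + 2312) + 16 = 2216 + 16 = 2232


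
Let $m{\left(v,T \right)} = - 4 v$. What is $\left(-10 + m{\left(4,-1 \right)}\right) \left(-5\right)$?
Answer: $130$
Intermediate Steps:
$\left(-10 + m{\left(4,-1 \right)}\right) \left(-5\right) = \left(-10 - 16\right) \left(-5\right) = \left(-26\right) \left(-5\right) = 130$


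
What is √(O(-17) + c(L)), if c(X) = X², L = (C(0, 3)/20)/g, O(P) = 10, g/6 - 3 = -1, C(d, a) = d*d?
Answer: √10 ≈ 3.1623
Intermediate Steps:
C(d, a) = d²
g = 12 (g = 18 + 6*(-1) = 18 - 6 = 12)
L = 0 (L = (0²/20)/12 = (0*(1/20))*(1/12) = 0*(1/12) = 0)
√(O(-17) + c(L)) = √(10 + 0²) = √(10 + 0) = √10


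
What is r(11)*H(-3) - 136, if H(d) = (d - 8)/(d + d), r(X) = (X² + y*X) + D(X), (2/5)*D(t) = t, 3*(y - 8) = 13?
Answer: 13859/36 ≈ 384.97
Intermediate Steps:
y = 37/3 (y = 8 + (⅓)*13 = 8 + 13/3 = 37/3 ≈ 12.333)
D(t) = 5*t/2
r(X) = X² + 89*X/6 (r(X) = (X² + 37*X/3) + 5*X/2 = X² + 89*X/6)
H(d) = (-8 + d)/(2*d) (H(d) = (-8 + d)/((2*d)) = (-8 + d)*(1/(2*d)) = (-8 + d)/(2*d))
r(11)*H(-3) - 136 = ((⅙)*11*(89 + 6*11))*((½)*(-8 - 3)/(-3)) - 136 = ((⅙)*11*(89 + 66))*((½)*(-⅓)*(-11)) - 136 = ((⅙)*11*155)*(11/6) - 136 = (1705/6)*(11/6) - 136 = 18755/36 - 136 = 13859/36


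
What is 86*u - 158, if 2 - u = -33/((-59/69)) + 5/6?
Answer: -597673/177 ≈ -3376.7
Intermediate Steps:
u = -13249/354 (u = 2 - (-33/((-59/69)) + 5/6) = 2 - (-33/((-59*1/69)) + 5*(⅙)) = 2 - (-33/(-59/69) + ⅚) = 2 - (-33*(-69/59) + ⅚) = 2 - (2277/59 + ⅚) = 2 - 1*13957/354 = 2 - 13957/354 = -13249/354 ≈ -37.427)
86*u - 158 = 86*(-13249/354) - 158 = -569707/177 - 158 = -597673/177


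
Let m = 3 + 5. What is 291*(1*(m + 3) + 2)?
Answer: 3783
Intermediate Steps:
m = 8
291*(1*(m + 3) + 2) = 291*(1*(8 + 3) + 2) = 291*(1*11 + 2) = 291*(11 + 2) = 291*13 = 3783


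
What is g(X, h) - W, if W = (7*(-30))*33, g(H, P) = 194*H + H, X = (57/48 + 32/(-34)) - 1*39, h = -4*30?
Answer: -170535/272 ≈ -626.97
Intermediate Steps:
h = -120
X = -10541/272 (X = (57*(1/48) + 32*(-1/34)) - 39 = (19/16 - 16/17) - 39 = 67/272 - 39 = -10541/272 ≈ -38.754)
g(H, P) = 195*H
W = -6930 (W = -210*33 = -6930)
g(X, h) - W = 195*(-10541/272) - 1*(-6930) = -2055495/272 + 6930 = -170535/272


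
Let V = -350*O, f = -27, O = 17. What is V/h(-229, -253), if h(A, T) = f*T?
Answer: -5950/6831 ≈ -0.87103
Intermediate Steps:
V = -5950 (V = -350*17 = -5950)
h(A, T) = -27*T
V/h(-229, -253) = -5950/((-27*(-253))) = -5950/6831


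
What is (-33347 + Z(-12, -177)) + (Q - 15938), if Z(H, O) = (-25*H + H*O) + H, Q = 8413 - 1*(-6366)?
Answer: -32094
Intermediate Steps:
Q = 14779 (Q = 8413 + 6366 = 14779)
Z(H, O) = -24*H + H*O
(-33347 + Z(-12, -177)) + (Q - 15938) = (-33347 - 12*(-24 - 177)) + (14779 - 15938) = (-33347 - 12*(-201)) - 1159 = (-33347 + 2412) - 1159 = -30935 - 1159 = -32094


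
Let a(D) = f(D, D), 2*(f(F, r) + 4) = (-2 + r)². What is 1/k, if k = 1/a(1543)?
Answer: 2374673/2 ≈ 1.1873e+6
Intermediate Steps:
f(F, r) = -4 + (-2 + r)²/2
a(D) = -4 + (-2 + D)²/2
k = 2/2374673 (k = 1/(-4 + (-2 + 1543)²/2) = 1/(-4 + (½)*1541²) = 1/(-4 + (½)*2374681) = 1/(-4 + 2374681/2) = 1/(2374673/2) = 2/2374673 ≈ 8.4222e-7)
1/k = 1/(2/2374673) = 2374673/2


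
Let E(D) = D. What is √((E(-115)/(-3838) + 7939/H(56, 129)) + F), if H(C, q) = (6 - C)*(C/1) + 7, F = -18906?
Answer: I*√122832357045546/80598 ≈ 137.51*I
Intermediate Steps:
H(C, q) = 7 + C*(6 - C) (H(C, q) = (6 - C)*(C*1) + 7 = (6 - C)*C + 7 = C*(6 - C) + 7 = 7 + C*(6 - C))
√((E(-115)/(-3838) + 7939/H(56, 129)) + F) = √((-115/(-3838) + 7939/(7 - 1*56² + 6*56)) - 18906) = √((-115*(-1/3838) + 7939/(7 - 1*3136 + 336)) - 18906) = √((115/3838 + 7939/(7 - 3136 + 336)) - 18906) = √((115/3838 + 7939/(-2793)) - 18906) = √((115/3838 + 7939*(-1/2793)) - 18906) = √((115/3838 - 7939/2793) - 18906) = √(-1586773/564186 - 18906) = √(-10668087289/564186) = I*√122832357045546/80598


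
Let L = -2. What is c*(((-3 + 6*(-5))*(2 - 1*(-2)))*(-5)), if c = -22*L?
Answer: 29040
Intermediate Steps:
c = 44 (c = -22*(-2) = 44)
c*(((-3 + 6*(-5))*(2 - 1*(-2)))*(-5)) = 44*(((-3 + 6*(-5))*(2 - 1*(-2)))*(-5)) = 44*(((-3 - 30)*(2 + 2))*(-5)) = 44*(-33*4*(-5)) = 44*(-132*(-5)) = 44*660 = 29040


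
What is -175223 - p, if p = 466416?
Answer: -641639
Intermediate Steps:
-175223 - p = -175223 - 1*466416 = -175223 - 466416 = -641639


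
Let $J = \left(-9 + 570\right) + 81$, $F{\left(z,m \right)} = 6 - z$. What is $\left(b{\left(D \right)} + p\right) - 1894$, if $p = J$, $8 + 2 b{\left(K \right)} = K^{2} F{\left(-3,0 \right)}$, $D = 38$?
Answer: $5242$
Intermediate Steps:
$J = 642$ ($J = 561 + 81 = 642$)
$b{\left(K \right)} = -4 + \frac{9 K^{2}}{2}$ ($b{\left(K \right)} = -4 + \frac{K^{2} \left(6 - -3\right)}{2} = -4 + \frac{K^{2} \left(6 + 3\right)}{2} = -4 + \frac{K^{2} \cdot 9}{2} = -4 + \frac{9 K^{2}}{2}$)
$p = 642$
$\left(b{\left(D \right)} + p\right) - 1894 = \left(\left(-4 + \frac{9 \cdot 38^{2}}{2}\right) + 642\right) - 1894 = \left(\left(-4 + \frac{9}{2} \cdot 1444\right) + 642\right) - 1894 = \left(\left(-4 + 6498\right) + 642\right) - 1894 = \left(6494 + 642\right) - 1894 = 7136 - 1894 = 5242$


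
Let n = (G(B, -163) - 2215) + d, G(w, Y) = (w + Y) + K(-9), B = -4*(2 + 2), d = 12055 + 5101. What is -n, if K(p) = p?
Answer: -14753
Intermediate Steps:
d = 17156
B = -16 (B = -4*4 = -16)
G(w, Y) = -9 + Y + w (G(w, Y) = (w + Y) - 9 = (Y + w) - 9 = -9 + Y + w)
n = 14753 (n = ((-9 - 163 - 16) - 2215) + 17156 = (-188 - 2215) + 17156 = -2403 + 17156 = 14753)
-n = -1*14753 = -14753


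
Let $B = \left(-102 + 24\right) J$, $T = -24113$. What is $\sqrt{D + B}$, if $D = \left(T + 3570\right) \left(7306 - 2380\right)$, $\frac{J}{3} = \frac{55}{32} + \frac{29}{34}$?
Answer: $\frac{i \sqrt{467927621043}}{68} \approx 10060.0 i$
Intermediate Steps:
$J = \frac{4197}{544}$ ($J = 3 \left(\frac{55}{32} + \frac{29}{34}\right) = 3 \cdot \frac{1399}{544} = \frac{4197}{544} \approx 7.7151$)
$B = - \frac{163683}{272}$ ($B = \left(-102 + 24\right) \frac{4197}{544} = \left(-78\right) \frac{4197}{544} = - \frac{163683}{272} \approx -601.78$)
$D = -101194818$ ($D = \left(-24113 + 3570\right) \left(7306 - 2380\right) = \left(-20543\right) 4926 = -101194818$)
$\sqrt{D + B} = \sqrt{-101194818 - \frac{163683}{272}} = \sqrt{- \frac{27525154179}{272}} = \frac{i \sqrt{467927621043}}{68}$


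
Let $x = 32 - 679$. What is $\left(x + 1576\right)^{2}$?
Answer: $863041$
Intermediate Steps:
$x = -647$ ($x = 32 - 679 = -647$)
$\left(x + 1576\right)^{2} = \left(-647 + 1576\right)^{2} = 929^{2} = 863041$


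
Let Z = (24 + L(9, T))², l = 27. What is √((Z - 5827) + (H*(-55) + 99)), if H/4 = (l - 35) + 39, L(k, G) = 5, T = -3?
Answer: I*√11707 ≈ 108.2*I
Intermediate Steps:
Z = 841 (Z = (24 + 5)² = 29² = 841)
H = 124 (H = 4*((27 - 35) + 39) = 4*(-8 + 39) = 4*31 = 124)
√((Z - 5827) + (H*(-55) + 99)) = √((841 - 5827) + (124*(-55) + 99)) = √(-4986 + (-6820 + 99)) = √(-4986 - 6721) = √(-11707) = I*√11707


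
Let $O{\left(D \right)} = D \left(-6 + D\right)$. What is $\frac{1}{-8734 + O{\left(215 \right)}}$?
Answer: $\frac{1}{36201} \approx 2.7624 \cdot 10^{-5}$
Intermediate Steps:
$\frac{1}{-8734 + O{\left(215 \right)}} = \frac{1}{-8734 + 215 \left(-6 + 215\right)} = \frac{1}{-8734 + 215 \cdot 209} = \frac{1}{-8734 + 44935} = \frac{1}{36201}$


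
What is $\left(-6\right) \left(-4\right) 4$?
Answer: $96$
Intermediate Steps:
$\left(-6\right) \left(-4\right) 4 = 24 \cdot 4 = 96$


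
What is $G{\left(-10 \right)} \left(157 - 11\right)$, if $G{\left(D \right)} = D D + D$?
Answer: $13140$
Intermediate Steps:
$G{\left(D \right)} = D + D^{2}$ ($G{\left(D \right)} = D^{2} + D = D + D^{2}$)
$G{\left(-10 \right)} \left(157 - 11\right) = - 10 \left(1 - 10\right) \left(157 - 11\right) = \left(-10\right) \left(-9\right) 146 = 90 \cdot 146 = 13140$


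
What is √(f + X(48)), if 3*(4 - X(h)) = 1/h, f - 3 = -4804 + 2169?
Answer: I*√378433/12 ≈ 51.264*I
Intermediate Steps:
f = -2632 (f = 3 + (-4804 + 2169) = 3 - 2635 = -2632)
X(h) = 4 - 1/(3*h)
√(f + X(48)) = √(-2632 + (4 - ⅓/48)) = √(-2632 + (4 - ⅓*1/48)) = √(-2632 + (4 - 1/144)) = √(-2632 + 575/144) = √(-378433/144) = I*√378433/12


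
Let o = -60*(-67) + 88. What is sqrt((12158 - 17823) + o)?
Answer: 3*I*sqrt(173) ≈ 39.459*I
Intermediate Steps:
o = 4108 (o = 4020 + 88 = 4108)
sqrt((12158 - 17823) + o) = sqrt((12158 - 17823) + 4108) = sqrt(-5665 + 4108) = sqrt(-1557) = 3*I*sqrt(173)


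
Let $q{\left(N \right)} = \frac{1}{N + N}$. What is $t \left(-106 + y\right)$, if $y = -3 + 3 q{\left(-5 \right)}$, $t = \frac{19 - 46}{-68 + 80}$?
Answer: $\frac{9837}{40} \approx 245.93$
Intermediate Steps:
$q{\left(N \right)} = \frac{1}{2 N}$
$t = - \frac{9}{4}$ ($t = - \frac{27}{12} = \left(-27\right) \frac{1}{12} = - \frac{9}{4} \approx -2.25$)
$y = - \frac{33}{10}$ ($y = -3 + 3 \frac{1}{2 \left(-5\right)} = -3 + 3 \cdot \frac{1}{2} \left(- \frac{1}{5}\right) = -3 + 3 \left(- \frac{1}{10}\right) = -3 - \frac{3}{10} = - \frac{33}{10} \approx -3.3$)
$t \left(-106 + y\right) = - \frac{9 \left(-106 - \frac{33}{10}\right)}{4} = \left(- \frac{9}{4}\right) \left(- \frac{1093}{10}\right) = \frac{9837}{40}$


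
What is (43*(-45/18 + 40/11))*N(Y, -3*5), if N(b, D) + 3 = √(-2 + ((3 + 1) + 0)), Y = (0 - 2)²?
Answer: -3225/22 + 1075*√2/22 ≈ -77.487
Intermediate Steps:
Y = 4 (Y = (-2)² = 4)
N(b, D) = -3 + √2 (N(b, D) = -3 + √(-2 + ((3 + 1) + 0)) = -3 + √(-2 + (4 + 0)) = -3 + √(-2 + 4) = -3 + √2)
(43*(-45/18 + 40/11))*N(Y, -3*5) = (43*(-45/18 + 40/11))*(-3 + √2) = (43*(-45*1/18 + 40*(1/11)))*(-3 + √2) = (43*(-5/2 + 40/11))*(-3 + √2) = (43*(25/22))*(-3 + √2) = 1075*(-3 + √2)/22 = -3225/22 + 1075*√2/22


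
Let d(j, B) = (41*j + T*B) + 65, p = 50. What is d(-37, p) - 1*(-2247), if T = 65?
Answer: 4045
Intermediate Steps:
d(j, B) = 65 + 41*j + 65*B (d(j, B) = (41*j + 65*B) + 65 = 65 + 41*j + 65*B)
d(-37, p) - 1*(-2247) = (65 + 41*(-37) + 65*50) - 1*(-2247) = (65 - 1517 + 3250) + 2247 = 1798 + 2247 = 4045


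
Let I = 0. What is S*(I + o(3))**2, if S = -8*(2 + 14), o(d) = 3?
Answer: -1152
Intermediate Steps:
S = -128 (S = -8*16 = -128)
S*(I + o(3))**2 = -128*(0 + 3)**2 = -128*3**2 = -128*9 = -1152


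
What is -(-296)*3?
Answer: 888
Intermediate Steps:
-(-296)*3 = -1*(-888) = 888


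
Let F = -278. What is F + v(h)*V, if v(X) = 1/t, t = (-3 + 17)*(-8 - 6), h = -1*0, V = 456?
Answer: -13736/49 ≈ -280.33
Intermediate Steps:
h = 0
t = -196 (t = 14*(-14) = -196)
v(X) = -1/196 (v(X) = 1/(-196) = -1/196)
F + v(h)*V = -278 - 1/196*456 = -278 - 114/49 = -13736/49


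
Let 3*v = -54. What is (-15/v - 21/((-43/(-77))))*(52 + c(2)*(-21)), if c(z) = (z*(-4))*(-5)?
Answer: 3737878/129 ≈ 28976.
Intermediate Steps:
v = -18 (v = (⅓)*(-54) = -18)
c(z) = 20*z (c(z) = -4*z*(-5) = 20*z)
(-15/v - 21/((-43/(-77))))*(52 + c(2)*(-21)) = (-15/(-18) - 21/((-43/(-77))))*(52 + (20*2)*(-21)) = (-15*(-1/18) - 21/((-43*(-1/77))))*(52 + 40*(-21)) = (⅚ - 21/43/77)*(52 - 840) = (⅚ - 21*77/43)*(-788) = (⅚ - 1617/43)*(-788) = -9487/258*(-788) = 3737878/129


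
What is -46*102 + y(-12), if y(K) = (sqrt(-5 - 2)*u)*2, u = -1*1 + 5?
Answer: -4692 + 8*I*sqrt(7) ≈ -4692.0 + 21.166*I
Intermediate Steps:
u = 4 (u = -1 + 5 = 4)
y(K) = 8*I*sqrt(7) (y(K) = (sqrt(-5 - 2)*4)*2 = (sqrt(-7)*4)*2 = ((I*sqrt(7))*4)*2 = (4*I*sqrt(7))*2 = 8*I*sqrt(7))
-46*102 + y(-12) = -46*102 + 8*I*sqrt(7) = -4692 + 8*I*sqrt(7)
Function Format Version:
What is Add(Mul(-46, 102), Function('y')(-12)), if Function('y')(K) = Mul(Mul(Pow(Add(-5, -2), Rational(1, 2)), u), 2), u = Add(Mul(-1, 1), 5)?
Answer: Add(-4692, Mul(8, I, Pow(7, Rational(1, 2)))) ≈ Add(-4692.0, Mul(21.166, I))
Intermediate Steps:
u = 4 (u = Add(-1, 5) = 4)
Function('y')(K) = Mul(8, I, Pow(7, Rational(1, 2))) (Function('y')(K) = Mul(Mul(Pow(Add(-5, -2), Rational(1, 2)), 4), 2) = Mul(Mul(Pow(-7, Rational(1, 2)), 4), 2) = Mul(Mul(Mul(I, Pow(7, Rational(1, 2))), 4), 2) = Mul(Mul(4, I, Pow(7, Rational(1, 2))), 2) = Mul(8, I, Pow(7, Rational(1, 2))))
Add(Mul(-46, 102), Function('y')(-12)) = Add(Mul(-46, 102), Mul(8, I, Pow(7, Rational(1, 2)))) = Add(-4692, Mul(8, I, Pow(7, Rational(1, 2))))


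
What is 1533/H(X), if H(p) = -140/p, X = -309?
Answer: 67671/20 ≈ 3383.6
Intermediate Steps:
1533/H(X) = 1533/((-140/(-309))) = 1533/((-140*(-1/309))) = 1533/(140/309) = 1533*(309/140) = 67671/20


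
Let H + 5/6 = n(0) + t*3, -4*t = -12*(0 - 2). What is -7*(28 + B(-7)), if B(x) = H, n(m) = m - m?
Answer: -385/6 ≈ -64.167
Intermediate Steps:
n(m) = 0
t = -6 (t = -(-3)*4*(0 - 2)/4 = -(-3)*4*(-2)/4 = -(-3)*(-8)/4 = -¼*24 = -6)
H = -113/6 (H = -⅚ + (0 - 6*3) = -⅚ + (0 - 18) = -⅚ - 18 = -113/6 ≈ -18.833)
B(x) = -113/6
-7*(28 + B(-7)) = -7*(28 - 113/6) = -7*55/6 = -385/6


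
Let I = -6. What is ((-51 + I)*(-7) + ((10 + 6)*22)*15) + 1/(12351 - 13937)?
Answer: 9006893/1586 ≈ 5679.0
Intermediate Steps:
((-51 + I)*(-7) + ((10 + 6)*22)*15) + 1/(12351 - 13937) = ((-51 - 6)*(-7) + ((10 + 6)*22)*15) + 1/(12351 - 13937) = (-57*(-7) + (16*22)*15) + 1/(-1586) = (399 + 352*15) - 1/1586 = (399 + 5280) - 1/1586 = 5679 - 1/1586 = 9006893/1586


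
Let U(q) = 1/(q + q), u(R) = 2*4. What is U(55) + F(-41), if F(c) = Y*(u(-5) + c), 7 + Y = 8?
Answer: -3629/110 ≈ -32.991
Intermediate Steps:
u(R) = 8
Y = 1 (Y = -7 + 8 = 1)
U(q) = 1/(2*q)
F(c) = 8 + c (F(c) = 1*(8 + c) = 8 + c)
U(55) + F(-41) = (1/2)/55 + (8 - 41) = (1/2)*(1/55) - 33 = 1/110 - 33 = -3629/110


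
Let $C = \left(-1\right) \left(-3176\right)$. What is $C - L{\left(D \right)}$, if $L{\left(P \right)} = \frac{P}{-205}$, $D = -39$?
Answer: $\frac{651041}{205} \approx 3175.8$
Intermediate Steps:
$L{\left(P \right)} = - \frac{P}{205}$ ($L{\left(P \right)} = P \left(- \frac{1}{205}\right) = - \frac{P}{205}$)
$C = 3176$
$C - L{\left(D \right)} = 3176 - \left(- \frac{1}{205}\right) \left(-39\right) = 3176 - \frac{39}{205} = \frac{651041}{205}$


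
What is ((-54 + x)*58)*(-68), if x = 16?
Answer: 149872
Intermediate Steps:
((-54 + x)*58)*(-68) = ((-54 + 16)*58)*(-68) = -38*58*(-68) = -2204*(-68) = 149872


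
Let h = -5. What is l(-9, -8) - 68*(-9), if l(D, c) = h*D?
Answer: 657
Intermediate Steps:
l(D, c) = -5*D
l(-9, -8) - 68*(-9) = -5*(-9) - 68*(-9) = 45 + 612 = 657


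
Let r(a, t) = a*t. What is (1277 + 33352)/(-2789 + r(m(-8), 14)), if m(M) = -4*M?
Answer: -34629/2341 ≈ -14.792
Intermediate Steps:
(1277 + 33352)/(-2789 + r(m(-8), 14)) = (1277 + 33352)/(-2789 - 4*(-8)*14) = 34629/(-2789 + 32*14) = 34629/(-2789 + 448) = 34629/(-2341) = 34629*(-1/2341) = -34629/2341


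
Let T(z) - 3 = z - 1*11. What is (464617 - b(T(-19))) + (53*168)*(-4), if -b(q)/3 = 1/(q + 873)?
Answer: 120978283/282 ≈ 4.2900e+5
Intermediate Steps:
T(z) = -8 + z (T(z) = 3 + (z - 1*11) = 3 + (z - 11) = 3 + (-11 + z) = -8 + z)
b(q) = -3/(873 + q) (b(q) = -3/(q + 873) = -3/(873 + q))
(464617 - b(T(-19))) + (53*168)*(-4) = (464617 - (-3)/(873 + (-8 - 19))) + (53*168)*(-4) = (464617 - (-3)/(873 - 27)) + 8904*(-4) = (464617 - (-3)/846) - 35616 = (464617 - 1*(-1/282)) - 35616 = (464617 + 1/282) - 35616 = 131021995/282 - 35616 = 120978283/282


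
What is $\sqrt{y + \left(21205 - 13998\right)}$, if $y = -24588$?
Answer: $i \sqrt{17381} \approx 131.84 i$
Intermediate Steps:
$\sqrt{y + \left(21205 - 13998\right)} = \sqrt{-24588 + \left(21205 - 13998\right)} = \sqrt{-24588 + 7207} = \sqrt{-17381} = i \sqrt{17381}$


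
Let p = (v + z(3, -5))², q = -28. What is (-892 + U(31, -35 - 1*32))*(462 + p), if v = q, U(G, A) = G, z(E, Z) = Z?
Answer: -1335411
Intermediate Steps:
v = -28
p = 1089 (p = (-28 - 5)² = (-33)² = 1089)
(-892 + U(31, -35 - 1*32))*(462 + p) = (-892 + 31)*(462 + 1089) = -861*1551 = -1335411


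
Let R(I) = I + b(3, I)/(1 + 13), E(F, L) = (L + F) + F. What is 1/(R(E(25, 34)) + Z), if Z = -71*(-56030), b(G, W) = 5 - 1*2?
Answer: 14/55694999 ≈ 2.5137e-7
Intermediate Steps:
b(G, W) = 3 (b(G, W) = 5 - 2 = 3)
E(F, L) = L + 2*F (E(F, L) = (F + L) + F = L + 2*F)
Z = 3978130
R(I) = 3/14 + I (R(I) = I + 3/(1 + 13) = I + 3/14 = 3/14 + I)
1/(R(E(25, 34)) + Z) = 1/((3/14 + (34 + 2*25)) + 3978130) = 1/((3/14 + (34 + 50)) + 3978130) = 1/((3/14 + 84) + 3978130) = 1/(1179/14 + 3978130) = 1/(55694999/14) = 14/55694999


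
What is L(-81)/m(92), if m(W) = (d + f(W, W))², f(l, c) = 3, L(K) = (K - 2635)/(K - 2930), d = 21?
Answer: 679/433584 ≈ 0.0015660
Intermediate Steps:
L(K) = (-2635 + K)/(-2930 + K)
m(W) = 576 (m(W) = (21 + 3)² = 24² = 576)
L(-81)/m(92) = ((-2635 - 81)/(-2930 - 81))/576 = (-2716/(-3011))*(1/576) = -1/3011*(-2716)*(1/576) = (2716/3011)*(1/576) = 679/433584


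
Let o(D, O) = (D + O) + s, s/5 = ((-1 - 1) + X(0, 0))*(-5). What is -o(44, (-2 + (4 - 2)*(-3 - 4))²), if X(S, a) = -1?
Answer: -375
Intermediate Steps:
s = 75 (s = 5*(((-1 - 1) - 1)*(-5)) = 5*((-2 - 1)*(-5)) = 5*(-3*(-5)) = 5*15 = 75)
o(D, O) = 75 + D + O (o(D, O) = (D + O) + 75 = 75 + D + O)
-o(44, (-2 + (4 - 2)*(-3 - 4))²) = -(75 + 44 + (-2 + (4 - 2)*(-3 - 4))²) = -(75 + 44 + (-2 + 2*(-7))²) = -(75 + 44 + (-2 - 14)²) = -(75 + 44 + (-16)²) = -(75 + 44 + 256) = -1*375 = -375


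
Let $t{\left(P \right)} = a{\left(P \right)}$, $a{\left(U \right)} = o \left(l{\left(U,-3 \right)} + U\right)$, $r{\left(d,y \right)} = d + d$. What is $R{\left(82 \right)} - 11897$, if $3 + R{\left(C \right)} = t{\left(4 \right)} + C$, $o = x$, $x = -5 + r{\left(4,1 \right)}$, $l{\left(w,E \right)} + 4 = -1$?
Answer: $-11821$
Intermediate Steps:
$l{\left(w,E \right)} = -5$ ($l{\left(w,E \right)} = -4 - 1 = -5$)
$r{\left(d,y \right)} = 2 d$
$x = 3$ ($x = -5 + 2 \cdot 4 = -5 + 8 = 3$)
$o = 3$
$a{\left(U \right)} = -15 + 3 U$ ($a{\left(U \right)} = 3 \left(-5 + U\right) = -15 + 3 U$)
$t{\left(P \right)} = -15 + 3 P$
$R{\left(C \right)} = -6 + C$ ($R{\left(C \right)} = -3 + \left(\left(-15 + 3 \cdot 4\right) + C\right) = -3 + \left(\left(-15 + 12\right) + C\right) = -3 + \left(-3 + C\right) = -6 + C$)
$R{\left(82 \right)} - 11897 = \left(-6 + 82\right) - 11897 = 76 - 11897 = -11821$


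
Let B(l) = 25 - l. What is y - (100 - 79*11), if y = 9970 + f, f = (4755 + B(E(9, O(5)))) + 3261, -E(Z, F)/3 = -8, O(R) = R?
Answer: 18756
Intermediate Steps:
E(Z, F) = 24 (E(Z, F) = -3*(-8) = 24)
f = 8017 (f = (4755 + (25 - 1*24)) + 3261 = (4755 + (25 - 24)) + 3261 = (4755 + 1) + 3261 = 4756 + 3261 = 8017)
y = 17987 (y = 9970 + 8017 = 17987)
y - (100 - 79*11) = 17987 - (100 - 79*11) = 17987 - (100 - 869) = 17987 - 1*(-769) = 17987 + 769 = 18756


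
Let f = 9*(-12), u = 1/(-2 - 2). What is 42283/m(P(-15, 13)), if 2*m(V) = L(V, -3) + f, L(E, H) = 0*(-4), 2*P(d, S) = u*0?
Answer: -42283/54 ≈ -783.02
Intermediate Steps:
u = -¼ (u = 1/(-4) = -¼ ≈ -0.25000)
P(d, S) = 0 (P(d, S) = (-¼*0)/2 = (½)*0 = 0)
L(E, H) = 0
f = -108
m(V) = -54 (m(V) = (0 - 108)/2 = (½)*(-108) = -54)
42283/m(P(-15, 13)) = 42283/(-54) = 42283*(-1/54) = -42283/54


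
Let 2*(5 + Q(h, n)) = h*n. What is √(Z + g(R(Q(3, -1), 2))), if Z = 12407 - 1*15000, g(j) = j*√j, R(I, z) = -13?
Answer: √(-2593 - 13*I*√13) ≈ 0.4602 - 50.924*I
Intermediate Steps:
Q(h, n) = -5 + h*n/2 (Q(h, n) = -5 + (h*n)/2 = -5 + h*n/2)
g(j) = j^(3/2)
Z = -2593 (Z = 12407 - 15000 = -2593)
√(Z + g(R(Q(3, -1), 2))) = √(-2593 + (-13)^(3/2)) = √(-2593 - 13*I*√13)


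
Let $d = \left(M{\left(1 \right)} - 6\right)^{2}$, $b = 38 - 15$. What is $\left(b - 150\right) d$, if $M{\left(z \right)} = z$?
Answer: $-3175$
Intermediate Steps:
$b = 23$
$d = 25$ ($d = \left(1 - 6\right)^{2} = \left(-5\right)^{2} = 25$)
$\left(b - 150\right) d = \left(23 - 150\right) 25 = \left(-127\right) 25 = -3175$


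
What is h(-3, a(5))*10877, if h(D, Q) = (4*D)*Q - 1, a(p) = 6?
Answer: -794021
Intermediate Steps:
h(D, Q) = -1 + 4*D*Q (h(D, Q) = 4*D*Q - 1 = -1 + 4*D*Q)
h(-3, a(5))*10877 = (-1 + 4*(-3)*6)*10877 = (-1 - 72)*10877 = -73*10877 = -794021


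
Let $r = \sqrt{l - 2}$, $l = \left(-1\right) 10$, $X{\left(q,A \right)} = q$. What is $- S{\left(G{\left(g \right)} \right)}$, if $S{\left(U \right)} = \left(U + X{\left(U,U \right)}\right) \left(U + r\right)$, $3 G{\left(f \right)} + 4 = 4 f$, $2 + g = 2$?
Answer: $- \frac{32}{9} + \frac{16 i \sqrt{3}}{3} \approx -3.5556 + 9.2376 i$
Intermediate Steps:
$g = 0$ ($g = -2 + 2 = 0$)
$l = -10$
$r = 2 i \sqrt{3}$ ($r = \sqrt{-10 - 2} = \sqrt{-12} = 2 i \sqrt{3} \approx 3.4641 i$)
$G{\left(f \right)} = - \frac{4}{3} + \frac{4 f}{3}$
$S{\left(U \right)} = 2 U \left(U + 2 i \sqrt{3}\right)$ ($S{\left(U \right)} = \left(U + U\right) \left(U + 2 i \sqrt{3}\right) = 2 U \left(U + 2 i \sqrt{3}\right)$)
$- S{\left(G{\left(g \right)} \right)} = - 2 \left(- \frac{4}{3} + \frac{4}{3} \cdot 0\right) \left(\left(- \frac{4}{3} + \frac{4}{3} \cdot 0\right) + 2 i \sqrt{3}\right) = - 2 \left(- \frac{4}{3} + 0\right) \left(\left(- \frac{4}{3} + 0\right) + 2 i \sqrt{3}\right) = - \frac{2 \left(-4\right) \left(- \frac{4}{3} + 2 i \sqrt{3}\right)}{3} = - (\frac{32}{9} - \frac{16 i \sqrt{3}}{3}) = - \frac{32}{9} + \frac{16 i \sqrt{3}}{3}$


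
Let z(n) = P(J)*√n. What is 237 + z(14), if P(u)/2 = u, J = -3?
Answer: 237 - 6*√14 ≈ 214.55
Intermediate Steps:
P(u) = 2*u
z(n) = -6*√n (z(n) = (2*(-3))*√n = -6*√n)
237 + z(14) = 237 - 6*√14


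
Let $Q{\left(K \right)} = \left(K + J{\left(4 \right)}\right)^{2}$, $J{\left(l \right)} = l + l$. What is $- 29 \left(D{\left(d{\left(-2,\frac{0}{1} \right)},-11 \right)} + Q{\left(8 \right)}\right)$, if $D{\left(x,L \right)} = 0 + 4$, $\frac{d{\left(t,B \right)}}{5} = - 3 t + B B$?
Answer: $-7540$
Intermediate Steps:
$d{\left(t,B \right)} = - 15 t + 5 B^{2}$ ($d{\left(t,B \right)} = 5 \left(- 3 t + B B\right) = 5 \left(- 3 t + B^{2}\right) = 5 \left(B^{2} - 3 t\right) = - 15 t + 5 B^{2}$)
$J{\left(l \right)} = 2 l$
$D{\left(x,L \right)} = 4$
$Q{\left(K \right)} = \left(8 + K\right)^{2}$ ($Q{\left(K \right)} = \left(K + 2 \cdot 4\right)^{2} = \left(K + 8\right)^{2} = \left(8 + K\right)^{2}$)
$- 29 \left(D{\left(d{\left(-2,\frac{0}{1} \right)},-11 \right)} + Q{\left(8 \right)}\right) = - 29 \left(4 + \left(8 + 8\right)^{2}\right) = - 29 \left(4 + 16^{2}\right) = - 29 \left(4 + 256\right) = \left(-29\right) 260 = -7540$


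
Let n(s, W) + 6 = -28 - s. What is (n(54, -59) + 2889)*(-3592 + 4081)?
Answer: 1369689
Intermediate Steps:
n(s, W) = -34 - s (n(s, W) = -6 + (-28 - s) = -34 - s)
(n(54, -59) + 2889)*(-3592 + 4081) = ((-34 - 1*54) + 2889)*(-3592 + 4081) = ((-34 - 54) + 2889)*489 = (-88 + 2889)*489 = 2801*489 = 1369689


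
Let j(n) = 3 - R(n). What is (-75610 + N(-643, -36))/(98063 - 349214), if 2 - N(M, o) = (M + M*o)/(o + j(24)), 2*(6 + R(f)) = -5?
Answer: 522826/1758057 ≈ 0.29739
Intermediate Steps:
R(f) = -17/2 (R(f) = -6 + (1/2)*(-5) = -6 - 5/2 = -17/2)
j(n) = 23/2 (j(n) = 3 - 1*(-17/2) = 3 + 17/2 = 23/2)
N(M, o) = 2 - (M + M*o)/(23/2 + o) (N(M, o) = 2 - (M + M*o)/(o + 23/2) = 2 - (M + M*o)/(23/2 + o))
(-75610 + N(-643, -36))/(98063 - 349214) = (-75610 + 2*(23 - 1*(-643) + 2*(-36) - 1*(-643)*(-36))/(23 + 2*(-36)))/(98063 - 349214) = (-75610 + 2*(23 + 643 - 72 - 23148)/(23 - 72))/(-251151) = (-75610 + 2*(-22554)/(-49))*(-1/251151) = (-75610 + 2*(-1/49)*(-22554))*(-1/251151) = (-75610 + 6444/7)*(-1/251151) = -522826/7*(-1/251151) = 522826/1758057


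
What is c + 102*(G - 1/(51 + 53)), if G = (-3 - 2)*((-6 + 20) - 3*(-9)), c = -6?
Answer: -1087683/52 ≈ -20917.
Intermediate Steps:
G = -205 (G = -5*(14 + 27) = -5*41 = -205)
c + 102*(G - 1/(51 + 53)) = -6 + 102*(-205 - 1/(51 + 53)) = -6 + 102*(-205 - 1/104) = -6 + 102*(-21321/104) = -6 - 1087371/52 = -1087683/52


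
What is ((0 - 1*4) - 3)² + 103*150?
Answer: 15499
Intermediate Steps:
((0 - 1*4) - 3)² + 103*150 = ((0 - 4) - 3)² + 15450 = (-4 - 3)² + 15450 = (-7)² + 15450 = 49 + 15450 = 15499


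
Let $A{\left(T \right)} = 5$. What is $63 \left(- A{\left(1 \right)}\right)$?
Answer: $-315$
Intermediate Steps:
$63 \left(- A{\left(1 \right)}\right) = 63 \left(\left(-1\right) 5\right) = 63 \left(-5\right) = -315$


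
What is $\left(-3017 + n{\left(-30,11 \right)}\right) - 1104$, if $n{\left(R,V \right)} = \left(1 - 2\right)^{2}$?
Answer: $-4120$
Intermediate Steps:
$n{\left(R,V \right)} = 1$ ($n{\left(R,V \right)} = \left(-1\right)^{2} = 1$)
$\left(-3017 + n{\left(-30,11 \right)}\right) - 1104 = \left(-3017 + 1\right) - 1104 = -3016 - 1104 = -4120$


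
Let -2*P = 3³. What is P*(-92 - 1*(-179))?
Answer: -2349/2 ≈ -1174.5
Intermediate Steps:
P = -27/2 (P = -½*3³ = -½*27 = -27/2 ≈ -13.500)
P*(-92 - 1*(-179)) = -27*(-92 - 1*(-179))/2 = -27*(-92 + 179)/2 = -27/2*87 = -2349/2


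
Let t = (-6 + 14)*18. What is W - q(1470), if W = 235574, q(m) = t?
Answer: 235430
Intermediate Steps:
t = 144 (t = 8*18 = 144)
q(m) = 144
W - q(1470) = 235574 - 1*144 = 235574 - 144 = 235430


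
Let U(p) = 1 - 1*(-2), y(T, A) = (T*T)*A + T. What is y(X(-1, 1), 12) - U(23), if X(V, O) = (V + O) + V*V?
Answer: 10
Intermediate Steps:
X(V, O) = O + V + V² (X(V, O) = (O + V) + V² = O + V + V²)
y(T, A) = T + A*T² (y(T, A) = T²*A + T = A*T² + T = T + A*T²)
U(p) = 3 (U(p) = 1 + 2 = 3)
y(X(-1, 1), 12) - U(23) = (1 - 1 + (-1)²)*(1 + 12*(1 - 1 + (-1)²)) - 1*3 = (1 - 1 + 1)*(1 + 12*(1 - 1 + 1)) - 3 = 1*(1 + 12*1) - 3 = 1*(1 + 12) - 3 = 1*13 - 3 = 13 - 3 = 10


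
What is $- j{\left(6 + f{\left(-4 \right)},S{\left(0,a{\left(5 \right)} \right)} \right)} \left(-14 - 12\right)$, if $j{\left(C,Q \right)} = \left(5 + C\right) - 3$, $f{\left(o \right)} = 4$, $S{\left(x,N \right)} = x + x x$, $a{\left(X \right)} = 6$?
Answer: $312$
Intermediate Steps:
$S{\left(x,N \right)} = x + x^{2}$
$j{\left(C,Q \right)} = 2 + C$
$- j{\left(6 + f{\left(-4 \right)},S{\left(0,a{\left(5 \right)} \right)} \right)} \left(-14 - 12\right) = - \left(2 + \left(6 + 4\right)\right) \left(-14 - 12\right) = - \left(2 + 10\right) \left(-26\right) = - 12 \left(-26\right) = \left(-1\right) \left(-312\right) = 312$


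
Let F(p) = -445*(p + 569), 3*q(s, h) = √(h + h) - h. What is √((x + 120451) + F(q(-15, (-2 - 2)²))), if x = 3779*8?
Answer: √(-901338 - 5340*√2)/3 ≈ 317.79*I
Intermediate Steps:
x = 30232
q(s, h) = -h/3 + √2*√h/3 (q(s, h) = (√(h + h) - h)/3 = (√(2*h) - h)/3 = (√2*√h - h)/3 = (-h + √2*√h)/3 = -h/3 + √2*√h/3)
F(p) = -253205 - 445*p (F(p) = -445*(569 + p) = -253205 - 445*p)
√((x + 120451) + F(q(-15, (-2 - 2)²))) = √((30232 + 120451) + (-253205 - 445*(-(-2 - 2)²/3 + √2*√((-2 - 2)²)/3))) = √(150683 + (-253205 - 445*(-⅓*(-4)² + √2*√((-4)²)/3))) = √(150683 + (-253205 - 445*(-⅓*16 + √2*√16/3))) = √(150683 + (-253205 - 445*(-16/3 + (⅓)*√2*4))) = √(150683 + (-253205 - 445*(-16/3 + 4*√2/3))) = √(150683 + (-253205 + (7120/3 - 1780*√2/3))) = √(150683 + (-752495/3 - 1780*√2/3)) = √(-300446/3 - 1780*√2/3)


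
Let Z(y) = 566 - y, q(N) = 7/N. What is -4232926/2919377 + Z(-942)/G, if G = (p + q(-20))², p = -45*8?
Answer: -218100801987774/151634919931073 ≈ -1.4383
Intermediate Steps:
p = -360
G = 51940849/400 (G = (-360 + 7/(-20))² = (-360 + 7*(-1/20))² = (-360 - 7/20)² = (-7207/20)² = 51940849/400 ≈ 1.2985e+5)
-4232926/2919377 + Z(-942)/G = -4232926/2919377 + (566 - 1*(-942))/(51940849/400) = -4232926*1/2919377 + (566 + 942)*(400/51940849) = -4232926/2919377 + 1508*(400/51940849) = -4232926/2919377 + 603200/51940849 = -218100801987774/151634919931073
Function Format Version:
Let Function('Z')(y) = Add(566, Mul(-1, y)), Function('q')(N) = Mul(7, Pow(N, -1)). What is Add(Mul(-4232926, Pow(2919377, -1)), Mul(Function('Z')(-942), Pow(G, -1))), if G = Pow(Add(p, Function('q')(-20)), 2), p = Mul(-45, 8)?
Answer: Rational(-218100801987774, 151634919931073) ≈ -1.4383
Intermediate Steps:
p = -360
G = Rational(51940849, 400) (G = Pow(Add(-360, Mul(7, Pow(-20, -1))), 2) = Pow(Add(-360, Mul(7, Rational(-1, 20))), 2) = Pow(Add(-360, Rational(-7, 20)), 2) = Pow(Rational(-7207, 20), 2) = Rational(51940849, 400) ≈ 1.2985e+5)
Add(Mul(-4232926, Pow(2919377, -1)), Mul(Function('Z')(-942), Pow(G, -1))) = Add(Mul(-4232926, Pow(2919377, -1)), Mul(Add(566, Mul(-1, -942)), Pow(Rational(51940849, 400), -1))) = Add(Mul(-4232926, Rational(1, 2919377)), Mul(Add(566, 942), Rational(400, 51940849))) = Add(Rational(-4232926, 2919377), Mul(1508, Rational(400, 51940849))) = Add(Rational(-4232926, 2919377), Rational(603200, 51940849)) = Rational(-218100801987774, 151634919931073)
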